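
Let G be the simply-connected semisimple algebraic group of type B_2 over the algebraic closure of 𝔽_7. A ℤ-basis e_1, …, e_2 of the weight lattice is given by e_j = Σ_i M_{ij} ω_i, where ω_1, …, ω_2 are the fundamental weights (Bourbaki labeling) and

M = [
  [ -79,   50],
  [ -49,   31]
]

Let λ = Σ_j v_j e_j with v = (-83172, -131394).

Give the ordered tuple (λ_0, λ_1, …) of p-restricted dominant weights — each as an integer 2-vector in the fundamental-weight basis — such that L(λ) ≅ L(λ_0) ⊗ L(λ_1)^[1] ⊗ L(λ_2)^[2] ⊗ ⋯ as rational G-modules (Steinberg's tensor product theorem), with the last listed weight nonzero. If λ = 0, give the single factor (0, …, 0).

((6, 2), (0, 1), (4, 3), (2, 6))

Change of basis e → ω: c = M·v where v = (-83172, -131394):
  c_1 = (-79)·(-83172) + (50)·(-131394) = 888
  c_2 = (-49)·(-83172) + (31)·(-131394) = 2214
Writing each c_i in base p = 7:
  c_1 = 888 = 6·7^0 + 0·7^1 + 4·7^2 + 2·7^3
  c_2 = 2214 = 2·7^0 + 1·7^1 + 3·7^2 + 6·7^3
λ_0 = (6, 2)
λ_1 = (0, 1)
λ_2 = (4, 3)
λ_3 = (2, 6)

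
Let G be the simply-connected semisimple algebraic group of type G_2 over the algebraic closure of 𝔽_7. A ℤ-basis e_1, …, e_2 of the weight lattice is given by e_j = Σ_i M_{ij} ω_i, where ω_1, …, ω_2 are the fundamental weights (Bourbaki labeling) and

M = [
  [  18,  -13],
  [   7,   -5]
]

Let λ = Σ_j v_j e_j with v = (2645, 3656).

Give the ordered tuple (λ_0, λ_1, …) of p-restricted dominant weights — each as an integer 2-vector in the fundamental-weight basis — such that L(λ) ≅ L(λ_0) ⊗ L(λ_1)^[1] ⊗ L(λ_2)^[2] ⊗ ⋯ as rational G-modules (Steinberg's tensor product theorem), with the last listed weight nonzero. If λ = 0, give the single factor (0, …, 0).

((5, 4), (4, 5), (1, 4))

ω-coordinates c = M·v, v = (2645, 3656):
  c_1 = (18)·(2645) + (-13)·(3656) = 82
  c_2 = (7)·(2645) + (-5)·(3656) = 235
Writing each c_i in base p = 7:
  c_1 = 82 = 5·7^0 + 4·7^1 + 1·7^2
  c_2 = 235 = 4·7^0 + 5·7^1 + 4·7^2
λ_0 = (5, 4)
λ_1 = (4, 5)
λ_2 = (1, 4)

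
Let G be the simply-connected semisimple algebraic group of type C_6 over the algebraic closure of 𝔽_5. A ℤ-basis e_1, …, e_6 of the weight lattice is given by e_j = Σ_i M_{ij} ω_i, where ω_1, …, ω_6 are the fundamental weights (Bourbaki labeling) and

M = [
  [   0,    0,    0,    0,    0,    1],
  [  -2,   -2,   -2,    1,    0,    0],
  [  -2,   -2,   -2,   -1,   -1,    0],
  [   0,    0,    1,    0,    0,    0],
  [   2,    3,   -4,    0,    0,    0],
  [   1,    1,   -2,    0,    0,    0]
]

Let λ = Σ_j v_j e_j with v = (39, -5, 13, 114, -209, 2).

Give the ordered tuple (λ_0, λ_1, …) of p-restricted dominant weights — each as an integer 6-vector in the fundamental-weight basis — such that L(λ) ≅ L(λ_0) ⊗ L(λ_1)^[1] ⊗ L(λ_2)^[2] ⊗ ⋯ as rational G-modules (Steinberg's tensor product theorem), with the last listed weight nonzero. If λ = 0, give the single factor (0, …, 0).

((2, 0, 1, 3, 1, 3), (0, 4, 0, 2, 2, 1))

In the fundamental-weight basis, λ has coordinates c = M·v (v = (39, -5, 13, 114, -209, 2)):
  c_1 = (0)·(39) + (0)·(-5) + (0)·(13) + (0)·(114) + (0)·(-209) + (1)·(2) = 2
  c_2 = (-2)·(39) + (-2)·(-5) + (-2)·(13) + (1)·(114) + (0)·(-209) + (0)·(2) = 20
  c_3 = (-2)·(39) + (-2)·(-5) + (-2)·(13) + (-1)·(114) + (-1)·(-209) + (0)·(2) = 1
  c_4 = (0)·(39) + (0)·(-5) + (1)·(13) + (0)·(114) + (0)·(-209) + (0)·(2) = 13
  c_5 = (2)·(39) + (3)·(-5) + (-4)·(13) + (0)·(114) + (0)·(-209) + (0)·(2) = 11
  c_6 = (1)·(39) + (1)·(-5) + (-2)·(13) + (0)·(114) + (0)·(-209) + (0)·(2) = 8
Base-5 expansion of each c_i:
  c_1 = 2 = 2·5^0
  c_2 = 20 = 0·5^0 + 4·5^1
  c_3 = 1 = 1·5^0
  c_4 = 13 = 3·5^0 + 2·5^1
  c_5 = 11 = 1·5^0 + 2·5^1
  c_6 = 8 = 3·5^0 + 1·5^1
Factor λ_0 = (2, 0, 1, 3, 1, 3)
Factor λ_1 = (0, 4, 0, 2, 2, 1)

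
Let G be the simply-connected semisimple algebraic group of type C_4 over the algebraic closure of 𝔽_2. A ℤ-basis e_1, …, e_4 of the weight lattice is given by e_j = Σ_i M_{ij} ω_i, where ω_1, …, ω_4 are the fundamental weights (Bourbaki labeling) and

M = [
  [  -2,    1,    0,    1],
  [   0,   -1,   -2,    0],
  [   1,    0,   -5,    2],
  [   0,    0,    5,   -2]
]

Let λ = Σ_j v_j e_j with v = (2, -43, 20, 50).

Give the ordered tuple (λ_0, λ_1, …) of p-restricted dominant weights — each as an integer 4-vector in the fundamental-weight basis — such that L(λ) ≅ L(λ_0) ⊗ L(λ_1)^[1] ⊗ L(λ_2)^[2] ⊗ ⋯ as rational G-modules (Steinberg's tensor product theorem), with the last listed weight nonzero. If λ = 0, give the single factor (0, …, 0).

((1, 1, 0, 0), (1, 1, 1, 0))

Converting to the ω-basis (c_i = row i of M dotted with v = (2, -43, 20, 50)):
  c_1 = (-2)·(2) + (1)·(-43) + (0)·(20) + (1)·(50) = 3
  c_2 = (0)·(2) + (-1)·(-43) + (-2)·(20) + (0)·(50) = 3
  c_3 = (1)·(2) + (0)·(-43) + (-5)·(20) + (2)·(50) = 2
  c_4 = (0)·(2) + (0)·(-43) + (5)·(20) + (-2)·(50) = 0
p = 2; digits c_i = Σ_j d_{ij}·2^j, 0 ≤ d_{ij} < 2:
  c_1 = 3 = 1·2^0 + 1·2^1
  c_2 = 3 = 1·2^0 + 1·2^1
  c_3 = 2 = 0·2^0 + 1·2^1
  c_4 = 0
λ_0 = (1, 1, 0, 0)
λ_1 = (1, 1, 1, 0)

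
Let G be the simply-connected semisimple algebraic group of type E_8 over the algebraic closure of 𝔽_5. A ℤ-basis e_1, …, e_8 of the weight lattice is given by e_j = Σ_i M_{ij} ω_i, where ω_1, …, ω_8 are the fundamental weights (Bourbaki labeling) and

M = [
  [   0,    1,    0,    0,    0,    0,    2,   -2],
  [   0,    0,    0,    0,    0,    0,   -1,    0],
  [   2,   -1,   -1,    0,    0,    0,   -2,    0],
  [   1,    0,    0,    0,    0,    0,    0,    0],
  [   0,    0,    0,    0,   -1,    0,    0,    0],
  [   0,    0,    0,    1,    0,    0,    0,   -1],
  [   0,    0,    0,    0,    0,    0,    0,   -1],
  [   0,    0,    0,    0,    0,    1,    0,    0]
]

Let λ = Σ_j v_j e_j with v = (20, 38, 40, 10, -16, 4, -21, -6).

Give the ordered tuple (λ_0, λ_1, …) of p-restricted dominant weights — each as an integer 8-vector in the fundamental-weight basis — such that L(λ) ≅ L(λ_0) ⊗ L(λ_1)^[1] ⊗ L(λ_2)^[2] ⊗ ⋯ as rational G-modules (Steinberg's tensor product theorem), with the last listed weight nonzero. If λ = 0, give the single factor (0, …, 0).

((3, 1, 4, 0, 1, 1, 1, 4), (1, 4, 0, 4, 3, 3, 1, 0))

Change of basis e → ω: c = M·v where v = (20, 38, 40, 10, -16, 4, -21, -6):
  c_1 = 0*20 + 1*38 + 0*40 + 0*10 + 0*-16 + 0*4 + 2*-21 + -2*-6 = 8
  c_2 = 0*20 + 0*38 + 0*40 + 0*10 + 0*-16 + 0*4 + -1*-21 + 0*-6 = 21
  c_3 = 2*20 + -1*38 + -1*40 + 0*10 + 0*-16 + 0*4 + -2*-21 + 0*-6 = 4
  c_4 = 1*20 + 0*38 + 0*40 + 0*10 + 0*-16 + 0*4 + 0*-21 + 0*-6 = 20
  c_5 = 0*20 + 0*38 + 0*40 + 0*10 + -1*-16 + 0*4 + 0*-21 + 0*-6 = 16
  c_6 = 0*20 + 0*38 + 0*40 + 1*10 + 0*-16 + 0*4 + 0*-21 + -1*-6 = 16
  c_7 = 0*20 + 0*38 + 0*40 + 0*10 + 0*-16 + 0*4 + 0*-21 + -1*-6 = 6
  c_8 = 0*20 + 0*38 + 0*40 + 0*10 + 0*-16 + 1*4 + 0*-21 + 0*-6 = 4
Writing each c_i in base p = 5:
  c_1 = 8 = 3·5^0 + 1·5^1
  c_2 = 21 = 1·5^0 + 4·5^1
  c_3 = 4 = 4·5^0
  c_4 = 20 = 0·5^0 + 4·5^1
  c_5 = 16 = 1·5^0 + 3·5^1
  c_6 = 16 = 1·5^0 + 3·5^1
  c_7 = 6 = 1·5^0 + 1·5^1
  c_8 = 4 = 4·5^0
λ_0 = (3, 1, 4, 0, 1, 1, 1, 4)
λ_1 = (1, 4, 0, 4, 3, 3, 1, 0)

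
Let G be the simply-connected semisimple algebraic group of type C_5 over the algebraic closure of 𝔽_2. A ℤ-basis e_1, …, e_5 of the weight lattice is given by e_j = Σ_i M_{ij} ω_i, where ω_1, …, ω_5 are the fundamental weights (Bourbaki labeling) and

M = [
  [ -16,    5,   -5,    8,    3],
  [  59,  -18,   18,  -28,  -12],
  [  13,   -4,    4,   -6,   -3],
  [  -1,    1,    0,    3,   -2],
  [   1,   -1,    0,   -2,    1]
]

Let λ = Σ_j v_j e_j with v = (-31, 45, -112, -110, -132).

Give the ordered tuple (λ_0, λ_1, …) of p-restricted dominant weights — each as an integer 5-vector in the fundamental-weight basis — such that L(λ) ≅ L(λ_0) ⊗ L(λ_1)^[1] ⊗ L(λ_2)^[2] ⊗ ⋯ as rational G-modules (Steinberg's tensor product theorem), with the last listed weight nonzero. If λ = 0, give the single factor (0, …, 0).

Compute c_i = Σ_j M_{ij} v_j with v = (-31, 45, -112, -110, -132):
  c_1 = (-16)·(-31) + 5·45 + (-5)·(-112) + (8)·(-110) + (3)·(-132) = 5
  c_2 = (59)·(-31) + (-18)·(45) + (18)·(-112) + (-28)·(-110) + (-12)·(-132) = 9
  c_3 = (13)·(-31) + (-4)·(45) + (4)·(-112) + (-6)·(-110) + (-3)·(-132) = 25
  c_4 = (-1)·(-31) + 1·45 + (0)·(-112) + (3)·(-110) + (-2)·(-132) = 10
  c_5 = (1)·(-31) + (-1)·(45) + (0)·(-112) + (-2)·(-110) + (1)·(-132) = 12
p = 2; digits c_i = Σ_j d_{ij}·2^j, 0 ≤ d_{ij} < 2:
  c_1 = 5 = 1·2^0 + 0·2^1 + 1·2^2
  c_2 = 9 = 1·2^0 + 0·2^1 + 0·2^2 + 1·2^3
  c_3 = 25 = 1·2^0 + 0·2^1 + 0·2^2 + 1·2^3 + 1·2^4
  c_4 = 10 = 0·2^0 + 1·2^1 + 0·2^2 + 1·2^3
  c_5 = 12 = 0·2^0 + 0·2^1 + 1·2^2 + 1·2^3
λ_0 = (1, 1, 1, 0, 0)
λ_1 = (0, 0, 0, 1, 0)
λ_2 = (1, 0, 0, 0, 1)
λ_3 = (0, 1, 1, 1, 1)
λ_4 = (0, 0, 1, 0, 0)

((1, 1, 1, 0, 0), (0, 0, 0, 1, 0), (1, 0, 0, 0, 1), (0, 1, 1, 1, 1), (0, 0, 1, 0, 0))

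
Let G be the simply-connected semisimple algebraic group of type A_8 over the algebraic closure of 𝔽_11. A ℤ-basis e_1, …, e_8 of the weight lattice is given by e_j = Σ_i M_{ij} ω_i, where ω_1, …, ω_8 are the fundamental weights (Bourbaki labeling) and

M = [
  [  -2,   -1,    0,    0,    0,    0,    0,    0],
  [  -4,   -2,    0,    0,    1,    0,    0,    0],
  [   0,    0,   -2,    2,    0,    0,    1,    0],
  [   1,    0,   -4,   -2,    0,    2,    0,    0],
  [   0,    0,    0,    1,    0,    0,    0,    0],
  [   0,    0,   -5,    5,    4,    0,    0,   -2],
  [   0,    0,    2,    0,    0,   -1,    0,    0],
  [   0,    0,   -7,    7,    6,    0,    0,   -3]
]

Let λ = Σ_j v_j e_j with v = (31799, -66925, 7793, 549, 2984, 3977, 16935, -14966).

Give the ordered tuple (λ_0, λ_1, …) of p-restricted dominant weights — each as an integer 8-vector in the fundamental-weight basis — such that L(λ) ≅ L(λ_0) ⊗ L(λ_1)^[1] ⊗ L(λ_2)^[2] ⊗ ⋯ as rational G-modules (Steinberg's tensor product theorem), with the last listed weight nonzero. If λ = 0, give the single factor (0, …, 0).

((5, 2, 5, 3, 10, 5, 4, 5), (5, 7, 2, 9, 5, 7, 10, 10), (5, 2, 9, 6, 4, 2, 7, 0), (2, 7, 1, 5, 0, 4, 8, 9))

ω-coordinates c = M·v, v = (31799, -66925, 7793, 549, 2984, 3977, 16935, -14966):
  c_1 = -2*31799 + -1*-66925 + 0*7793 + 0*549 + 0*2984 + 0*3977 + 0*16935 + 0*-14966 = 3327
  c_2 = -4*31799 + -2*-66925 + 0*7793 + 0*549 + 1*2984 + 0*3977 + 0*16935 + 0*-14966 = 9638
  c_3 = 0*31799 + 0*-66925 + -2*7793 + 2*549 + 0*2984 + 0*3977 + 1*16935 + 0*-14966 = 2447
  c_4 = 1*31799 + 0*-66925 + -4*7793 + -2*549 + 0*2984 + 2*3977 + 0*16935 + 0*-14966 = 7483
  c_5 = 0*31799 + 0*-66925 + 0*7793 + 1*549 + 0*2984 + 0*3977 + 0*16935 + 0*-14966 = 549
  c_6 = 0*31799 + 0*-66925 + -5*7793 + 5*549 + 4*2984 + 0*3977 + 0*16935 + -2*-14966 = 5648
  c_7 = 0*31799 + 0*-66925 + 2*7793 + 0*549 + 0*2984 + -1*3977 + 0*16935 + 0*-14966 = 11609
  c_8 = 0*31799 + 0*-66925 + -7*7793 + 7*549 + 6*2984 + 0*3977 + 0*16935 + -3*-14966 = 12094
p = 11; digits c_i = Σ_j d_{ij}·11^j, 0 ≤ d_{ij} < 11:
  c_1 = 3327 = 5·11^0 + 5·11^1 + 5·11^2 + 2·11^3
  c_2 = 9638 = 2·11^0 + 7·11^1 + 2·11^2 + 7·11^3
  c_3 = 2447 = 5·11^0 + 2·11^1 + 9·11^2 + 1·11^3
  c_4 = 7483 = 3·11^0 + 9·11^1 + 6·11^2 + 5·11^3
  c_5 = 549 = 10·11^0 + 5·11^1 + 4·11^2
  c_6 = 5648 = 5·11^0 + 7·11^1 + 2·11^2 + 4·11^3
  c_7 = 11609 = 4·11^0 + 10·11^1 + 7·11^2 + 8·11^3
  c_8 = 12094 = 5·11^0 + 10·11^1 + 0·11^2 + 9·11^3
Factor λ_0 = (5, 2, 5, 3, 10, 5, 4, 5)
Factor λ_1 = (5, 7, 2, 9, 5, 7, 10, 10)
Factor λ_2 = (5, 2, 9, 6, 4, 2, 7, 0)
Factor λ_3 = (2, 7, 1, 5, 0, 4, 8, 9)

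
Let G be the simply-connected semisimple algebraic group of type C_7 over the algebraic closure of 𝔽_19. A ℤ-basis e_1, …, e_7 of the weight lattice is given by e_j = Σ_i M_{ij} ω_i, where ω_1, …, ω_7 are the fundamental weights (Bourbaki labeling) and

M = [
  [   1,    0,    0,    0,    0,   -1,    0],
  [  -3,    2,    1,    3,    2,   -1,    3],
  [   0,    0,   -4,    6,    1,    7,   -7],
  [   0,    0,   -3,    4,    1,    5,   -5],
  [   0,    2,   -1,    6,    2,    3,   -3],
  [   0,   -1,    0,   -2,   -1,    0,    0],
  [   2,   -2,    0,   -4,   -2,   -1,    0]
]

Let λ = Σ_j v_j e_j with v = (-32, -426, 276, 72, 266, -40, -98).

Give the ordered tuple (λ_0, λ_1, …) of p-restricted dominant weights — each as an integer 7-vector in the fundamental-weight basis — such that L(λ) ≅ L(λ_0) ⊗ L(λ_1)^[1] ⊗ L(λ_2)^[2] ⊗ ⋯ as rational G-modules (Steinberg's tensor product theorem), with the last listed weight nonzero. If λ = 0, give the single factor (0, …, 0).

Compute c_i = Σ_j M_{ij} v_j with v = (-32, -426, 276, 72, 266, -40, -98):
  c_1 = (1)·(-32) + (0)·(-426) + 0·276 + 0·72 + 0·266 + (-1)·(-40) + (0)·(-98) = 8
  c_2 = (-3)·(-32) + (2)·(-426) + 1·276 + 3·72 + 2·266 + (-1)·(-40) + (3)·(-98) = 14
  c_3 = (0)·(-32) + (0)·(-426) + (-4)·(276) + 6·72 + 1·266 + (7)·(-40) + (-7)·(-98) = 0
  c_4 = (0)·(-32) + (0)·(-426) + (-3)·(276) + 4·72 + 1·266 + (5)·(-40) + (-5)·(-98) = 16
  c_5 = (0)·(-32) + (2)·(-426) + (-1)·(276) + 6·72 + 2·266 + (3)·(-40) + (-3)·(-98) = 10
  c_6 = (0)·(-32) + (-1)·(-426) + 0·276 + (-2)·(72) + (-1)·(266) + (0)·(-40) + (0)·(-98) = 16
  c_7 = (2)·(-32) + (-2)·(-426) + 0·276 + (-4)·(72) + (-2)·(266) + (-1)·(-40) + (0)·(-98) = 8
Writing each c_i in base p = 19:
  c_1 = 8 = 8·19^0
  c_2 = 14 = 14·19^0
  c_3 = 0
  c_4 = 16 = 16·19^0
  c_5 = 10 = 10·19^0
  c_6 = 16 = 16·19^0
  c_7 = 8 = 8·19^0
λ_0 = (8, 14, 0, 16, 10, 16, 8)

((8, 14, 0, 16, 10, 16, 8),)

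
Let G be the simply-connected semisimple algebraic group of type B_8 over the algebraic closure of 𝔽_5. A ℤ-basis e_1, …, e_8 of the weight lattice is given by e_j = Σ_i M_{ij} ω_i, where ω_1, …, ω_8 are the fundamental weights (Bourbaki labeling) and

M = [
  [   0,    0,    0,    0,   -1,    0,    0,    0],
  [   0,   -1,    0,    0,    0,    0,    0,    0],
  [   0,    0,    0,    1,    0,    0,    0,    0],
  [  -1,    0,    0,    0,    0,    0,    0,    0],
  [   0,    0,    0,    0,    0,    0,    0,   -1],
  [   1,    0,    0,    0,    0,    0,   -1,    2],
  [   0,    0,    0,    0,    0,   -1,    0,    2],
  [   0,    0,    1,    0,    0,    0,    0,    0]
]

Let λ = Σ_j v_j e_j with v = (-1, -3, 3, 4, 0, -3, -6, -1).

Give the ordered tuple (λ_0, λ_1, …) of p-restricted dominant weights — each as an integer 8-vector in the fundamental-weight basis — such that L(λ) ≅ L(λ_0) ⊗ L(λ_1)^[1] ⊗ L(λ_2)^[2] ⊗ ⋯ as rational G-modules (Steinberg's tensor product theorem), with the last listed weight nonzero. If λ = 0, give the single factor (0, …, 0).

((0, 3, 4, 1, 1, 3, 1, 3),)

In the fundamental-weight basis, λ has coordinates c = M·v (v = (-1, -3, 3, 4, 0, -3, -6, -1)):
  c_1 = (0)·(-1) + (0)·(-3) + 0·3 + 0·4 + (-1)·(0) + (0)·(-3) + (0)·(-6) + (0)·(-1) = 0
  c_2 = (0)·(-1) + (-1)·(-3) + 0·3 + 0·4 + 0·0 + (0)·(-3) + (0)·(-6) + (0)·(-1) = 3
  c_3 = (0)·(-1) + (0)·(-3) + 0·3 + 1·4 + 0·0 + (0)·(-3) + (0)·(-6) + (0)·(-1) = 4
  c_4 = (-1)·(-1) + (0)·(-3) + 0·3 + 0·4 + 0·0 + (0)·(-3) + (0)·(-6) + (0)·(-1) = 1
  c_5 = (0)·(-1) + (0)·(-3) + 0·3 + 0·4 + 0·0 + (0)·(-3) + (0)·(-6) + (-1)·(-1) = 1
  c_6 = (1)·(-1) + (0)·(-3) + 0·3 + 0·4 + 0·0 + (0)·(-3) + (-1)·(-6) + (2)·(-1) = 3
  c_7 = (0)·(-1) + (0)·(-3) + 0·3 + 0·4 + 0·0 + (-1)·(-3) + (0)·(-6) + (2)·(-1) = 1
  c_8 = (0)·(-1) + (0)·(-3) + 1·3 + 0·4 + 0·0 + (0)·(-3) + (0)·(-6) + (0)·(-1) = 3
Base-5 expansion of each c_i:
  c_1 = 0
  c_2 = 3 = 3·5^0
  c_3 = 4 = 4·5^0
  c_4 = 1 = 1·5^0
  c_5 = 1 = 1·5^0
  c_6 = 3 = 3·5^0
  c_7 = 1 = 1·5^0
  c_8 = 3 = 3·5^0
λ_0 = (0, 3, 4, 1, 1, 3, 1, 3)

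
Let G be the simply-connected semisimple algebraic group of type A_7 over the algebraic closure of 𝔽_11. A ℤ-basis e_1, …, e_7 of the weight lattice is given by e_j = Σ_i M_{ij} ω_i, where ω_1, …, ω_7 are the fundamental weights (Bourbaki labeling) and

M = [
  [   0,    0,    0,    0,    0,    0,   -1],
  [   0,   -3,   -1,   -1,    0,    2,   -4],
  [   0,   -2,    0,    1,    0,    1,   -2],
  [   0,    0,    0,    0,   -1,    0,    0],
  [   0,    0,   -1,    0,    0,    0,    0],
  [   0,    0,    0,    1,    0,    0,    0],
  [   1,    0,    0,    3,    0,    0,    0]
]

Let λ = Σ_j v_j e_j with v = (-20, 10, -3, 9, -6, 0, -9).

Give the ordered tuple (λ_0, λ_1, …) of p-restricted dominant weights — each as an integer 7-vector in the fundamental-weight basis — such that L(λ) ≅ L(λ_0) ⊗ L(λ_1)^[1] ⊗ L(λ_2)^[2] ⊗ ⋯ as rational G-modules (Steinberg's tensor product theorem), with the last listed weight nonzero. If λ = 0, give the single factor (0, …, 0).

((9, 0, 7, 6, 3, 9, 7),)

Compute c_i = Σ_j M_{ij} v_j with v = (-20, 10, -3, 9, -6, 0, -9):
  c_1 = 0*-20 + 0*10 + 0*-3 + 0*9 + 0*-6 + 0*0 + -1*-9 = 9
  c_2 = 0*-20 + -3*10 + -1*-3 + -1*9 + 0*-6 + 2*0 + -4*-9 = 0
  c_3 = 0*-20 + -2*10 + 0*-3 + 1*9 + 0*-6 + 1*0 + -2*-9 = 7
  c_4 = 0*-20 + 0*10 + 0*-3 + 0*9 + -1*-6 + 0*0 + 0*-9 = 6
  c_5 = 0*-20 + 0*10 + -1*-3 + 0*9 + 0*-6 + 0*0 + 0*-9 = 3
  c_6 = 0*-20 + 0*10 + 0*-3 + 1*9 + 0*-6 + 0*0 + 0*-9 = 9
  c_7 = 1*-20 + 0*10 + 0*-3 + 3*9 + 0*-6 + 0*0 + 0*-9 = 7
p = 11; digits c_i = Σ_j d_{ij}·11^j, 0 ≤ d_{ij} < 11:
  c_1 = 9 = 9·11^0
  c_2 = 0
  c_3 = 7 = 7·11^0
  c_4 = 6 = 6·11^0
  c_5 = 3 = 3·11^0
  c_6 = 9 = 9·11^0
  c_7 = 7 = 7·11^0
Factor λ_0 = (9, 0, 7, 6, 3, 9, 7)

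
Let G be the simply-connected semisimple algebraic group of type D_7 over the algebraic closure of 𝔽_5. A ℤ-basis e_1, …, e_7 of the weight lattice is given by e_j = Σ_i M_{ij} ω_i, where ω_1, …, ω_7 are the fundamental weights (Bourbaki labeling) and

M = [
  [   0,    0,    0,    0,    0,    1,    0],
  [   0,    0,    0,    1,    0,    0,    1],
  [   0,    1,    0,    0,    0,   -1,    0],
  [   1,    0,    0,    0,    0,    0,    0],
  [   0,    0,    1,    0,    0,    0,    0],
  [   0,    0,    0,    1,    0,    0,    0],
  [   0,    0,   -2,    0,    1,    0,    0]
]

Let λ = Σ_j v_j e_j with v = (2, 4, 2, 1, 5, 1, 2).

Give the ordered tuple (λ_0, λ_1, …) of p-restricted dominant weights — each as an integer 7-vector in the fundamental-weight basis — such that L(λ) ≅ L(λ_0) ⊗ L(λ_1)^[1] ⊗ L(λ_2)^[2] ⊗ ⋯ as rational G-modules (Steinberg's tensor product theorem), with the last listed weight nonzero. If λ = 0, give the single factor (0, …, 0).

((1, 3, 3, 2, 2, 1, 1),)

In the fundamental-weight basis, λ has coordinates c = M·v (v = (2, 4, 2, 1, 5, 1, 2)):
  c_1 = 0·2 + 0·4 + 0·2 + 0·1 + 0·5 + 1·1 + 0·2 = 1
  c_2 = 0·2 + 0·4 + 0·2 + 1·1 + 0·5 + 0·1 + 1·2 = 3
  c_3 = 0·2 + 1·4 + 0·2 + 0·1 + 0·5 + (-1)·(1) + 0·2 = 3
  c_4 = 1·2 + 0·4 + 0·2 + 0·1 + 0·5 + 0·1 + 0·2 = 2
  c_5 = 0·2 + 0·4 + 1·2 + 0·1 + 0·5 + 0·1 + 0·2 = 2
  c_6 = 0·2 + 0·4 + 0·2 + 1·1 + 0·5 + 0·1 + 0·2 = 1
  c_7 = 0·2 + 0·4 + (-2)·(2) + 0·1 + 1·5 + 0·1 + 0·2 = 1
Writing each c_i in base p = 5:
  c_1 = 1 = 1·5^0
  c_2 = 3 = 3·5^0
  c_3 = 3 = 3·5^0
  c_4 = 2 = 2·5^0
  c_5 = 2 = 2·5^0
  c_6 = 1 = 1·5^0
  c_7 = 1 = 1·5^0
λ_0 = (1, 3, 3, 2, 2, 1, 1)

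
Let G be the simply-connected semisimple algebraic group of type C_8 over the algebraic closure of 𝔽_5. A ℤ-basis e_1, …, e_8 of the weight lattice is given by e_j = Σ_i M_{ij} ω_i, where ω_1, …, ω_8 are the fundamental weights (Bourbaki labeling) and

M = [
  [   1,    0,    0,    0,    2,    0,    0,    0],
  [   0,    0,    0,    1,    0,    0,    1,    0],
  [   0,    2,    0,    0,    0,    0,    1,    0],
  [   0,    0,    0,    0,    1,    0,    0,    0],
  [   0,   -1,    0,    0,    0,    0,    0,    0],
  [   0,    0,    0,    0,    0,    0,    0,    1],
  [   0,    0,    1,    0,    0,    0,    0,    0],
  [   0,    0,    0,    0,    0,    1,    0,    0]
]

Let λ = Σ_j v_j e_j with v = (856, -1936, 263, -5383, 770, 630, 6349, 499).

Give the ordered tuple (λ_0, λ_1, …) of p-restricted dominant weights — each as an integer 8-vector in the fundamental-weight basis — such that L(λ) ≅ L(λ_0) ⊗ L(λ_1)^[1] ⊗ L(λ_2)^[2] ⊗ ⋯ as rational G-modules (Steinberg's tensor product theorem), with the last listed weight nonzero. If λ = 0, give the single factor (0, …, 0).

Compute c_i = Σ_j M_{ij} v_j with v = (856, -1936, 263, -5383, 770, 630, 6349, 499):
  c_1 = 1*856 + 0*-1936 + 0*263 + 0*-5383 + 2*770 + 0*630 + 0*6349 + 0*499 = 2396
  c_2 = 0*856 + 0*-1936 + 0*263 + 1*-5383 + 0*770 + 0*630 + 1*6349 + 0*499 = 966
  c_3 = 0*856 + 2*-1936 + 0*263 + 0*-5383 + 0*770 + 0*630 + 1*6349 + 0*499 = 2477
  c_4 = 0*856 + 0*-1936 + 0*263 + 0*-5383 + 1*770 + 0*630 + 0*6349 + 0*499 = 770
  c_5 = 0*856 + -1*-1936 + 0*263 + 0*-5383 + 0*770 + 0*630 + 0*6349 + 0*499 = 1936
  c_6 = 0*856 + 0*-1936 + 0*263 + 0*-5383 + 0*770 + 0*630 + 0*6349 + 1*499 = 499
  c_7 = 0*856 + 0*-1936 + 1*263 + 0*-5383 + 0*770 + 0*630 + 0*6349 + 0*499 = 263
  c_8 = 0*856 + 0*-1936 + 0*263 + 0*-5383 + 0*770 + 1*630 + 0*6349 + 0*499 = 630
Writing each c_i in base p = 5:
  c_1 = 2396 = 1·5^0 + 4·5^1 + 0·5^2 + 4·5^3 + 3·5^4
  c_2 = 966 = 1·5^0 + 3·5^1 + 3·5^2 + 2·5^3 + 1·5^4
  c_3 = 2477 = 2·5^0 + 0·5^1 + 4·5^2 + 4·5^3 + 3·5^4
  c_4 = 770 = 0·5^0 + 4·5^1 + 0·5^2 + 1·5^3 + 1·5^4
  c_5 = 1936 = 1·5^0 + 2·5^1 + 2·5^2 + 0·5^3 + 3·5^4
  c_6 = 499 = 4·5^0 + 4·5^1 + 4·5^2 + 3·5^3
  c_7 = 263 = 3·5^0 + 2·5^1 + 0·5^2 + 2·5^3
  c_8 = 630 = 0·5^0 + 1·5^1 + 0·5^2 + 0·5^3 + 1·5^4
λ_0 = (1, 1, 2, 0, 1, 4, 3, 0)
λ_1 = (4, 3, 0, 4, 2, 4, 2, 1)
λ_2 = (0, 3, 4, 0, 2, 4, 0, 0)
λ_3 = (4, 2, 4, 1, 0, 3, 2, 0)
λ_4 = (3, 1, 3, 1, 3, 0, 0, 1)

((1, 1, 2, 0, 1, 4, 3, 0), (4, 3, 0, 4, 2, 4, 2, 1), (0, 3, 4, 0, 2, 4, 0, 0), (4, 2, 4, 1, 0, 3, 2, 0), (3, 1, 3, 1, 3, 0, 0, 1))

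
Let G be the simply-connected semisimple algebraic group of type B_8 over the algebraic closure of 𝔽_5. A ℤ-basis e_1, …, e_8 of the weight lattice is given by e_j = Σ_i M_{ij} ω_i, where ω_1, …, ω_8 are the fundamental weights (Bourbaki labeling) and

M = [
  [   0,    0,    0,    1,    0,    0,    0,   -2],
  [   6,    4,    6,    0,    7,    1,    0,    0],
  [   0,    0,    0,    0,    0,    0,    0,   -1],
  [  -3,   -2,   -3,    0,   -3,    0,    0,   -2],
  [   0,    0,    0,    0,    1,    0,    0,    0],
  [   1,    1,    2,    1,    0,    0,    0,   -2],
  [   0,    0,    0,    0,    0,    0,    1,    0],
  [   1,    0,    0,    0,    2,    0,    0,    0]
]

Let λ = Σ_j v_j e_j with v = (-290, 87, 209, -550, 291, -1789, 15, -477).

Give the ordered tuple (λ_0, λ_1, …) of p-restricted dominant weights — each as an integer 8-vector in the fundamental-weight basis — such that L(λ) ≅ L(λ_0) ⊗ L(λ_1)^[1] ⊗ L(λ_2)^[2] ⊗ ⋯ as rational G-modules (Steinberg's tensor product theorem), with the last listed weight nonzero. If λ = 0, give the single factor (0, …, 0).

((4, 0, 2, 0, 1, 4, 0, 2), (0, 2, 0, 0, 3, 3, 3, 3), (1, 4, 4, 1, 1, 4, 0, 1), (3, 0, 3, 1, 2, 4, 0, 2))

ω-coordinates c = M·v, v = (-290, 87, 209, -550, 291, -1789, 15, -477):
  c_1 = (0)·(-290) + (0)·(87) + (0)·(209) + (1)·(-550) + (0)·(291) + (0)·(-1789) + (0)·(15) + (-2)·(-477) = 404
  c_2 = (6)·(-290) + (4)·(87) + (6)·(209) + (0)·(-550) + (7)·(291) + (1)·(-1789) + (0)·(15) + (0)·(-477) = 110
  c_3 = (0)·(-290) + (0)·(87) + (0)·(209) + (0)·(-550) + (0)·(291) + (0)·(-1789) + (0)·(15) + (-1)·(-477) = 477
  c_4 = (-3)·(-290) + (-2)·(87) + (-3)·(209) + (0)·(-550) + (-3)·(291) + (0)·(-1789) + (0)·(15) + (-2)·(-477) = 150
  c_5 = (0)·(-290) + (0)·(87) + (0)·(209) + (0)·(-550) + (1)·(291) + (0)·(-1789) + (0)·(15) + (0)·(-477) = 291
  c_6 = (1)·(-290) + (1)·(87) + (2)·(209) + (1)·(-550) + (0)·(291) + (0)·(-1789) + (0)·(15) + (-2)·(-477) = 619
  c_7 = (0)·(-290) + (0)·(87) + (0)·(209) + (0)·(-550) + (0)·(291) + (0)·(-1789) + (1)·(15) + (0)·(-477) = 15
  c_8 = (1)·(-290) + (0)·(87) + (0)·(209) + (0)·(-550) + (2)·(291) + (0)·(-1789) + (0)·(15) + (0)·(-477) = 292
Expand coordinatewise in base 5:
  c_1 = 404 = 4·5^0 + 0·5^1 + 1·5^2 + 3·5^3
  c_2 = 110 = 0·5^0 + 2·5^1 + 4·5^2
  c_3 = 477 = 2·5^0 + 0·5^1 + 4·5^2 + 3·5^3
  c_4 = 150 = 0·5^0 + 0·5^1 + 1·5^2 + 1·5^3
  c_5 = 291 = 1·5^0 + 3·5^1 + 1·5^2 + 2·5^3
  c_6 = 619 = 4·5^0 + 3·5^1 + 4·5^2 + 4·5^3
  c_7 = 15 = 0·5^0 + 3·5^1
  c_8 = 292 = 2·5^0 + 3·5^1 + 1·5^2 + 2·5^3
λ_0 = (4, 0, 2, 0, 1, 4, 0, 2)
λ_1 = (0, 2, 0, 0, 3, 3, 3, 3)
λ_2 = (1, 4, 4, 1, 1, 4, 0, 1)
λ_3 = (3, 0, 3, 1, 2, 4, 0, 2)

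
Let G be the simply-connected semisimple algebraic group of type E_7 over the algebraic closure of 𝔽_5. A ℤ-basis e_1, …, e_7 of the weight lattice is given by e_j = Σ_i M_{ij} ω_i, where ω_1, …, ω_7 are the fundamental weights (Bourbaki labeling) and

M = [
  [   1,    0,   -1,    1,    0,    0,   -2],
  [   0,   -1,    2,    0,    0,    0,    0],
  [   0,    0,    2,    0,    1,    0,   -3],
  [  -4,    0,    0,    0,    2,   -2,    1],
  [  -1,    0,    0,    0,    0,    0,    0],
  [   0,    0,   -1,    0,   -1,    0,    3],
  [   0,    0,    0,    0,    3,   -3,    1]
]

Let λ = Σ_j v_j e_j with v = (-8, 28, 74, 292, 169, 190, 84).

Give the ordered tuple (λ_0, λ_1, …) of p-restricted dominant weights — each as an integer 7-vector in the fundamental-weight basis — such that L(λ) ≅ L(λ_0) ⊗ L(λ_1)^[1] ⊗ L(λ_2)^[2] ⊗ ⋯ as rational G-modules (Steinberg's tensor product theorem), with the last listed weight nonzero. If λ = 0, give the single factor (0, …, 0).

Change of basis e → ω: c = M·v where v = (-8, 28, 74, 292, 169, 190, 84):
  c_1 = 1*-8 + 0*28 + -1*74 + 1*292 + 0*169 + 0*190 + -2*84 = 42
  c_2 = 0*-8 + -1*28 + 2*74 + 0*292 + 0*169 + 0*190 + 0*84 = 120
  c_3 = 0*-8 + 0*28 + 2*74 + 0*292 + 1*169 + 0*190 + -3*84 = 65
  c_4 = -4*-8 + 0*28 + 0*74 + 0*292 + 2*169 + -2*190 + 1*84 = 74
  c_5 = -1*-8 + 0*28 + 0*74 + 0*292 + 0*169 + 0*190 + 0*84 = 8
  c_6 = 0*-8 + 0*28 + -1*74 + 0*292 + -1*169 + 0*190 + 3*84 = 9
  c_7 = 0*-8 + 0*28 + 0*74 + 0*292 + 3*169 + -3*190 + 1*84 = 21
Expand coordinatewise in base 5:
  c_1 = 42 = 2·5^0 + 3·5^1 + 1·5^2
  c_2 = 120 = 0·5^0 + 4·5^1 + 4·5^2
  c_3 = 65 = 0·5^0 + 3·5^1 + 2·5^2
  c_4 = 74 = 4·5^0 + 4·5^1 + 2·5^2
  c_5 = 8 = 3·5^0 + 1·5^1
  c_6 = 9 = 4·5^0 + 1·5^1
  c_7 = 21 = 1·5^0 + 4·5^1
Factor λ_0 = (2, 0, 0, 4, 3, 4, 1)
Factor λ_1 = (3, 4, 3, 4, 1, 1, 4)
Factor λ_2 = (1, 4, 2, 2, 0, 0, 0)

((2, 0, 0, 4, 3, 4, 1), (3, 4, 3, 4, 1, 1, 4), (1, 4, 2, 2, 0, 0, 0))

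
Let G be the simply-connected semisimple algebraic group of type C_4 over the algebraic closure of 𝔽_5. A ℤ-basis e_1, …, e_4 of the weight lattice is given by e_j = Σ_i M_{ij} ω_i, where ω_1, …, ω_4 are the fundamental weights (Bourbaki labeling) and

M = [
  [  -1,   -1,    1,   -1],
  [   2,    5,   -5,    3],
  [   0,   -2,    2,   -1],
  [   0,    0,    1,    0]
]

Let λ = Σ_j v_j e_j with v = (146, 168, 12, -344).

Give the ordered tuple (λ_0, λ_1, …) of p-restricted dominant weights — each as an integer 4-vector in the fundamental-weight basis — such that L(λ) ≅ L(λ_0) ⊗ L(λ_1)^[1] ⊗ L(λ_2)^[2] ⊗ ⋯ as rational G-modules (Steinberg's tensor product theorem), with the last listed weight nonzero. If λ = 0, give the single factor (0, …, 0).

((2, 0, 2, 2), (3, 3, 1, 2), (1, 1, 1, 0))

ω-coordinates c = M·v, v = (146, 168, 12, -344):
  c_1 = (-1)·(146) + (-1)·(168) + 1·12 + (-1)·(-344) = 42
  c_2 = 2·146 + 5·168 + (-5)·(12) + (3)·(-344) = 40
  c_3 = 0·146 + (-2)·(168) + 2·12 + (-1)·(-344) = 32
  c_4 = 0·146 + 0·168 + 1·12 + (0)·(-344) = 12
Base-5 expansion of each c_i:
  c_1 = 42 = 2·5^0 + 3·5^1 + 1·5^2
  c_2 = 40 = 0·5^0 + 3·5^1 + 1·5^2
  c_3 = 32 = 2·5^0 + 1·5^1 + 1·5^2
  c_4 = 12 = 2·5^0 + 2·5^1
λ_0 = (2, 0, 2, 2)
λ_1 = (3, 3, 1, 2)
λ_2 = (1, 1, 1, 0)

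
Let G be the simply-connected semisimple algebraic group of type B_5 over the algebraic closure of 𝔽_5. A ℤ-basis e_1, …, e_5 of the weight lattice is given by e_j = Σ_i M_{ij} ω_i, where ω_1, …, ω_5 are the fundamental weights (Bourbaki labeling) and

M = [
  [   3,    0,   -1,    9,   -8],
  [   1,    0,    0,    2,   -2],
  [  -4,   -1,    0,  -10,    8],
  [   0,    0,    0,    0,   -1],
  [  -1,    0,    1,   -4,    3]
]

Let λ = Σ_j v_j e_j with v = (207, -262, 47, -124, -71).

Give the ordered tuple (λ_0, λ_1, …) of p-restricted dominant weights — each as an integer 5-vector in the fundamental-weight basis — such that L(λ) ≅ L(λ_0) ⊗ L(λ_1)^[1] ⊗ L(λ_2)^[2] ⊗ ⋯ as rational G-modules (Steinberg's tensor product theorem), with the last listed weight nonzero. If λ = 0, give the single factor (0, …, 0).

((1, 1, 1, 1, 3), (0, 0, 1, 4, 4), (1, 4, 4, 2, 4))

ω-coordinates c = M·v, v = (207, -262, 47, -124, -71):
  c_1 = 3·207 + (0)·(-262) + (-1)·(47) + (9)·(-124) + (-8)·(-71) = 26
  c_2 = 1·207 + (0)·(-262) + 0·47 + (2)·(-124) + (-2)·(-71) = 101
  c_3 = (-4)·(207) + (-1)·(-262) + 0·47 + (-10)·(-124) + (8)·(-71) = 106
  c_4 = 0·207 + (0)·(-262) + 0·47 + (0)·(-124) + (-1)·(-71) = 71
  c_5 = (-1)·(207) + (0)·(-262) + 1·47 + (-4)·(-124) + (3)·(-71) = 123
p = 5; digits c_i = Σ_j d_{ij}·5^j, 0 ≤ d_{ij} < 5:
  c_1 = 26 = 1·5^0 + 0·5^1 + 1·5^2
  c_2 = 101 = 1·5^0 + 0·5^1 + 4·5^2
  c_3 = 106 = 1·5^0 + 1·5^1 + 4·5^2
  c_4 = 71 = 1·5^0 + 4·5^1 + 2·5^2
  c_5 = 123 = 3·5^0 + 4·5^1 + 4·5^2
p-restricted factor λ_0 = (1, 1, 1, 1, 3)
p-restricted factor λ_1 = (0, 0, 1, 4, 4)
p-restricted factor λ_2 = (1, 4, 4, 2, 4)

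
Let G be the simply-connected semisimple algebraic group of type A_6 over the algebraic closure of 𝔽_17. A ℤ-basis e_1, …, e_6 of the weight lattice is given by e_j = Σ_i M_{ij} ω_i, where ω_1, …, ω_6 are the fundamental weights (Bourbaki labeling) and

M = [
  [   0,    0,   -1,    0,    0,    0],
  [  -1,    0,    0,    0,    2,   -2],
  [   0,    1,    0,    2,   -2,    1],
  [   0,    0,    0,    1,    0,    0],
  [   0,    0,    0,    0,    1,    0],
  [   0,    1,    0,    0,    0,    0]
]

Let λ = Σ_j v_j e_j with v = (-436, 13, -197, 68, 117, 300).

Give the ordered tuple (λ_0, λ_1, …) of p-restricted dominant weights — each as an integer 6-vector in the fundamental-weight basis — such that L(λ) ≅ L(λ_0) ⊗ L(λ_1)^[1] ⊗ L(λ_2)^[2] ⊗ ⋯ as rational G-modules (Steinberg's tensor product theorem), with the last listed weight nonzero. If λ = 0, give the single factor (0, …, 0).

((10, 2, 11, 0, 15, 13), (11, 4, 12, 4, 6, 0))

Change of basis e → ω: c = M·v where v = (-436, 13, -197, 68, 117, 300):
  c_1 = (0)·(-436) + (0)·(13) + (-1)·(-197) + (0)·(68) + (0)·(117) + (0)·(300) = 197
  c_2 = (-1)·(-436) + (0)·(13) + (0)·(-197) + (0)·(68) + (2)·(117) + (-2)·(300) = 70
  c_3 = (0)·(-436) + (1)·(13) + (0)·(-197) + (2)·(68) + (-2)·(117) + (1)·(300) = 215
  c_4 = (0)·(-436) + (0)·(13) + (0)·(-197) + (1)·(68) + (0)·(117) + (0)·(300) = 68
  c_5 = (0)·(-436) + (0)·(13) + (0)·(-197) + (0)·(68) + (1)·(117) + (0)·(300) = 117
  c_6 = (0)·(-436) + (1)·(13) + (0)·(-197) + (0)·(68) + (0)·(117) + (0)·(300) = 13
Expand coordinatewise in base 17:
  c_1 = 197 = 10·17^0 + 11·17^1
  c_2 = 70 = 2·17^0 + 4·17^1
  c_3 = 215 = 11·17^0 + 12·17^1
  c_4 = 68 = 0·17^0 + 4·17^1
  c_5 = 117 = 15·17^0 + 6·17^1
  c_6 = 13 = 13·17^0
p-restricted factor λ_0 = (10, 2, 11, 0, 15, 13)
p-restricted factor λ_1 = (11, 4, 12, 4, 6, 0)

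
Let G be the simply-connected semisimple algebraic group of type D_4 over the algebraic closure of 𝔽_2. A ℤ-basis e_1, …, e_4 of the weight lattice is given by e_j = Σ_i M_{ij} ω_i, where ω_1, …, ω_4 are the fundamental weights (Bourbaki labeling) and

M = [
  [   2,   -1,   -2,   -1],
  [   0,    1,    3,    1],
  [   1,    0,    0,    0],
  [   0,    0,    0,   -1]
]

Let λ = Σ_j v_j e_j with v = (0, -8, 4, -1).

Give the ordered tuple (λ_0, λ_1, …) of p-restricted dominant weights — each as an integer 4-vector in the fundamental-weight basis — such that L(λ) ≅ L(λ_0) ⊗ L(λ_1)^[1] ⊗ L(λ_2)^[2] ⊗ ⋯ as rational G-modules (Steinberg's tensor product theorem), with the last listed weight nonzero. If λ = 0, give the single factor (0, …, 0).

Change of basis e → ω: c = M·v where v = (0, -8, 4, -1):
  c_1 = 2*0 + -1*-8 + -2*4 + -1*-1 = 1
  c_2 = 0*0 + 1*-8 + 3*4 + 1*-1 = 3
  c_3 = 1*0 + 0*-8 + 0*4 + 0*-1 = 0
  c_4 = 0*0 + 0*-8 + 0*4 + -1*-1 = 1
Base-2 expansion of each c_i:
  c_1 = 1 = 1·2^0
  c_2 = 3 = 1·2^0 + 1·2^1
  c_3 = 0
  c_4 = 1 = 1·2^0
λ_0 = (1, 1, 0, 1)
λ_1 = (0, 1, 0, 0)

((1, 1, 0, 1), (0, 1, 0, 0))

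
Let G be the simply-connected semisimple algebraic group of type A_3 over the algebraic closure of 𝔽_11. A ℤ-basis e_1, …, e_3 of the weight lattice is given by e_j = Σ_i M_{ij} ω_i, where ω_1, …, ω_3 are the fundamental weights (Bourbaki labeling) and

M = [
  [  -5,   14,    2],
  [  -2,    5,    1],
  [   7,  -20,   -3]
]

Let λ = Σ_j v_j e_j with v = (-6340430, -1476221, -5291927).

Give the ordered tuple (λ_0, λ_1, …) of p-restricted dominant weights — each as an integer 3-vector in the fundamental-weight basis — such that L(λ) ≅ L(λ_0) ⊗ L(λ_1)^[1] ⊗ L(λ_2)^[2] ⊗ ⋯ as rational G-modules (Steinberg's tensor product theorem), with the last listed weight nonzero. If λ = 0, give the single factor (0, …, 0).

((4, 7, 10), (10, 7, 5), (10, 9, 2), (8, 5, 5), (8, 0, 3), (2, 0, 6))

ω-coordinates c = M·v, v = (-6340430, -1476221, -5291927):
  c_1 = -5*-6340430 + 14*-1476221 + 2*-5291927 = 451202
  c_2 = -2*-6340430 + 5*-1476221 + 1*-5291927 = 7828
  c_3 = 7*-6340430 + -20*-1476221 + -3*-5291927 = 1017191
Expand coordinatewise in base 11:
  c_1 = 451202 = 4·11^0 + 10·11^1 + 10·11^2 + 8·11^3 + 8·11^4 + 2·11^5
  c_2 = 7828 = 7·11^0 + 7·11^1 + 9·11^2 + 5·11^3
  c_3 = 1017191 = 10·11^0 + 5·11^1 + 2·11^2 + 5·11^3 + 3·11^4 + 6·11^5
p-restricted factor λ_0 = (4, 7, 10)
p-restricted factor λ_1 = (10, 7, 5)
p-restricted factor λ_2 = (10, 9, 2)
p-restricted factor λ_3 = (8, 5, 5)
p-restricted factor λ_4 = (8, 0, 3)
p-restricted factor λ_5 = (2, 0, 6)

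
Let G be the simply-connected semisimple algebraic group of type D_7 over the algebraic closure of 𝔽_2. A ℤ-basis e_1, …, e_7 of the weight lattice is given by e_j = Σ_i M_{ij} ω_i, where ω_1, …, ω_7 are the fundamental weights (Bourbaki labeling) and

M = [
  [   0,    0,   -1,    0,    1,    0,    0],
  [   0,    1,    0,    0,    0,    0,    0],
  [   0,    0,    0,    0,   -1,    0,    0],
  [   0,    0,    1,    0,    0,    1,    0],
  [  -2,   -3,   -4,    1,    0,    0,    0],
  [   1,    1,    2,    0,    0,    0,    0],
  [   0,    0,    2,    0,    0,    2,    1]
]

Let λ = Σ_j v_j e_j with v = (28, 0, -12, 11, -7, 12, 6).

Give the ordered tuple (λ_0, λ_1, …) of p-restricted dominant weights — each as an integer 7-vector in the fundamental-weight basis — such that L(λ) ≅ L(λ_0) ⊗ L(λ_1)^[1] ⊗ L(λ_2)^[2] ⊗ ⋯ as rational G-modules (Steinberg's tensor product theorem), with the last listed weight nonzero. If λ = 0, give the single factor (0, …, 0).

Change of basis e → ω: c = M·v where v = (28, 0, -12, 11, -7, 12, 6):
  c_1 = 0*28 + 0*0 + -1*-12 + 0*11 + 1*-7 + 0*12 + 0*6 = 5
  c_2 = 0*28 + 1*0 + 0*-12 + 0*11 + 0*-7 + 0*12 + 0*6 = 0
  c_3 = 0*28 + 0*0 + 0*-12 + 0*11 + -1*-7 + 0*12 + 0*6 = 7
  c_4 = 0*28 + 0*0 + 1*-12 + 0*11 + 0*-7 + 1*12 + 0*6 = 0
  c_5 = -2*28 + -3*0 + -4*-12 + 1*11 + 0*-7 + 0*12 + 0*6 = 3
  c_6 = 1*28 + 1*0 + 2*-12 + 0*11 + 0*-7 + 0*12 + 0*6 = 4
  c_7 = 0*28 + 0*0 + 2*-12 + 0*11 + 0*-7 + 2*12 + 1*6 = 6
Writing each c_i in base p = 2:
  c_1 = 5 = 1·2^0 + 0·2^1 + 1·2^2
  c_2 = 0
  c_3 = 7 = 1·2^0 + 1·2^1 + 1·2^2
  c_4 = 0
  c_5 = 3 = 1·2^0 + 1·2^1
  c_6 = 4 = 0·2^0 + 0·2^1 + 1·2^2
  c_7 = 6 = 0·2^0 + 1·2^1 + 1·2^2
Factor λ_0 = (1, 0, 1, 0, 1, 0, 0)
Factor λ_1 = (0, 0, 1, 0, 1, 0, 1)
Factor λ_2 = (1, 0, 1, 0, 0, 1, 1)

((1, 0, 1, 0, 1, 0, 0), (0, 0, 1, 0, 1, 0, 1), (1, 0, 1, 0, 0, 1, 1))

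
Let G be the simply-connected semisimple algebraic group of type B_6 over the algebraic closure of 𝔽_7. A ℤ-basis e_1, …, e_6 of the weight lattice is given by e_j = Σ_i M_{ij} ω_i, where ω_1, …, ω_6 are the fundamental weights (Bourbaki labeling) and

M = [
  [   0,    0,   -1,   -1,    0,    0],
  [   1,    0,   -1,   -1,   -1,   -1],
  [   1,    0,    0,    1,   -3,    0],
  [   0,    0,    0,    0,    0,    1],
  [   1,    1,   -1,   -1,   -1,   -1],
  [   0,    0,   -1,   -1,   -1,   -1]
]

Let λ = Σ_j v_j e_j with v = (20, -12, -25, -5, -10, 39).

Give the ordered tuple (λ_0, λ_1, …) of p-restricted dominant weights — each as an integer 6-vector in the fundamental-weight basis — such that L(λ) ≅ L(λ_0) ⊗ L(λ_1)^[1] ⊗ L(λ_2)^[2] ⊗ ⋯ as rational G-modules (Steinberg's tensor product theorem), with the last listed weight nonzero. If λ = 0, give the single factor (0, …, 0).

ω-coordinates c = M·v, v = (20, -12, -25, -5, -10, 39):
  c_1 = 0*20 + 0*-12 + -1*-25 + -1*-5 + 0*-10 + 0*39 = 30
  c_2 = 1*20 + 0*-12 + -1*-25 + -1*-5 + -1*-10 + -1*39 = 21
  c_3 = 1*20 + 0*-12 + 0*-25 + 1*-5 + -3*-10 + 0*39 = 45
  c_4 = 0*20 + 0*-12 + 0*-25 + 0*-5 + 0*-10 + 1*39 = 39
  c_5 = 1*20 + 1*-12 + -1*-25 + -1*-5 + -1*-10 + -1*39 = 9
  c_6 = 0*20 + 0*-12 + -1*-25 + -1*-5 + -1*-10 + -1*39 = 1
p = 7; digits c_i = Σ_j d_{ij}·7^j, 0 ≤ d_{ij} < 7:
  c_1 = 30 = 2·7^0 + 4·7^1
  c_2 = 21 = 0·7^0 + 3·7^1
  c_3 = 45 = 3·7^0 + 6·7^1
  c_4 = 39 = 4·7^0 + 5·7^1
  c_5 = 9 = 2·7^0 + 1·7^1
  c_6 = 1 = 1·7^0
λ_0 = (2, 0, 3, 4, 2, 1)
λ_1 = (4, 3, 6, 5, 1, 0)

((2, 0, 3, 4, 2, 1), (4, 3, 6, 5, 1, 0))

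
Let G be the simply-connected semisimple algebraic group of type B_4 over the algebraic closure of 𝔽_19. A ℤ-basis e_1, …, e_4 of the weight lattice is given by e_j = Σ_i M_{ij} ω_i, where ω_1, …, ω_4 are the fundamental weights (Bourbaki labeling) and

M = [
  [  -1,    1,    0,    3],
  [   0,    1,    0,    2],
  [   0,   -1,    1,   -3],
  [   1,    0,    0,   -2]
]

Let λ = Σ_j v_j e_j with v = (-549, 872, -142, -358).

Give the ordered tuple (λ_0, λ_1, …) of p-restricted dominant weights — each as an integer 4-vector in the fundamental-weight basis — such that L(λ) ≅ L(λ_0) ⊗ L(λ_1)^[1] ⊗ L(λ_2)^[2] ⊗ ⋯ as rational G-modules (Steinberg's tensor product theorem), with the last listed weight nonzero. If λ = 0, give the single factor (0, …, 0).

Compute c_i = Σ_j M_{ij} v_j with v = (-549, 872, -142, -358):
  c_1 = -1*-549 + 1*872 + 0*-142 + 3*-358 = 347
  c_2 = 0*-549 + 1*872 + 0*-142 + 2*-358 = 156
  c_3 = 0*-549 + -1*872 + 1*-142 + -3*-358 = 60
  c_4 = 1*-549 + 0*872 + 0*-142 + -2*-358 = 167
Writing each c_i in base p = 19:
  c_1 = 347 = 5·19^0 + 18·19^1
  c_2 = 156 = 4·19^0 + 8·19^1
  c_3 = 60 = 3·19^0 + 3·19^1
  c_4 = 167 = 15·19^0 + 8·19^1
Factor λ_0 = (5, 4, 3, 15)
Factor λ_1 = (18, 8, 3, 8)

((5, 4, 3, 15), (18, 8, 3, 8))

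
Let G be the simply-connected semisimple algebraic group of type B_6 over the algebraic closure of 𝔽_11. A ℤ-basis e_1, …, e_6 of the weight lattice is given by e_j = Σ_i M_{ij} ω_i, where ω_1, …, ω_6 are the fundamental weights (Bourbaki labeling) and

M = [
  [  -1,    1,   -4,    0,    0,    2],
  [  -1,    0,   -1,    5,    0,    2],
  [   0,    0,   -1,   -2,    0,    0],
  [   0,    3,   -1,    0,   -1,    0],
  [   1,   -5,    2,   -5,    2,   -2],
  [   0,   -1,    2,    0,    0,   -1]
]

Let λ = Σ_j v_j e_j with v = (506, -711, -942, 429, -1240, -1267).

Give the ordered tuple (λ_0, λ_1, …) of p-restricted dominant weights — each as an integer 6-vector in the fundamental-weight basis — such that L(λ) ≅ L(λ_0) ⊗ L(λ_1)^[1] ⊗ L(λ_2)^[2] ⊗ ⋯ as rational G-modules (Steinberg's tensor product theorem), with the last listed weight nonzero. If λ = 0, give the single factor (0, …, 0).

Compute c_i = Σ_j M_{ij} v_j with v = (506, -711, -942, 429, -1240, -1267):
  c_1 = (-1)·(506) + (1)·(-711) + (-4)·(-942) + 0·429 + (0)·(-1240) + (2)·(-1267) = 17
  c_2 = (-1)·(506) + (0)·(-711) + (-1)·(-942) + 5·429 + (0)·(-1240) + (2)·(-1267) = 47
  c_3 = 0·506 + (0)·(-711) + (-1)·(-942) + (-2)·(429) + (0)·(-1240) + (0)·(-1267) = 84
  c_4 = 0·506 + (3)·(-711) + (-1)·(-942) + 0·429 + (-1)·(-1240) + (0)·(-1267) = 49
  c_5 = 1·506 + (-5)·(-711) + (2)·(-942) + (-5)·(429) + (2)·(-1240) + (-2)·(-1267) = 86
  c_6 = 0·506 + (-1)·(-711) + (2)·(-942) + 0·429 + (0)·(-1240) + (-1)·(-1267) = 94
p = 11; digits c_i = Σ_j d_{ij}·11^j, 0 ≤ d_{ij} < 11:
  c_1 = 17 = 6·11^0 + 1·11^1
  c_2 = 47 = 3·11^0 + 4·11^1
  c_3 = 84 = 7·11^0 + 7·11^1
  c_4 = 49 = 5·11^0 + 4·11^1
  c_5 = 86 = 9·11^0 + 7·11^1
  c_6 = 94 = 6·11^0 + 8·11^1
Factor λ_0 = (6, 3, 7, 5, 9, 6)
Factor λ_1 = (1, 4, 7, 4, 7, 8)

((6, 3, 7, 5, 9, 6), (1, 4, 7, 4, 7, 8))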